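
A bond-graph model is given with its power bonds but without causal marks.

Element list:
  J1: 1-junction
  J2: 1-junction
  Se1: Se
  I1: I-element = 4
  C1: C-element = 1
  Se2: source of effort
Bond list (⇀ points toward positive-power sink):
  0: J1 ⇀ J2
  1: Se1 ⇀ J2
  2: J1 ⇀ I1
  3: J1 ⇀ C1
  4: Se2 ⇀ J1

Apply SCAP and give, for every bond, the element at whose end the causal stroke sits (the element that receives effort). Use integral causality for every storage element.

#1 |J2  (Se1 (Se) sets effort on bond)
#4 |J1  (source Se2 imposes e)
#0 |J1  (closing 1-jn rule on J2)
#2 |I1  (I1 outputs flow p/I1)
#3 |J1  (J1: bond 2 brought flow, rest push out)

β0 stroke at J1
β1 stroke at J2
β2 stroke at I1
β3 stroke at J1
β4 stroke at J1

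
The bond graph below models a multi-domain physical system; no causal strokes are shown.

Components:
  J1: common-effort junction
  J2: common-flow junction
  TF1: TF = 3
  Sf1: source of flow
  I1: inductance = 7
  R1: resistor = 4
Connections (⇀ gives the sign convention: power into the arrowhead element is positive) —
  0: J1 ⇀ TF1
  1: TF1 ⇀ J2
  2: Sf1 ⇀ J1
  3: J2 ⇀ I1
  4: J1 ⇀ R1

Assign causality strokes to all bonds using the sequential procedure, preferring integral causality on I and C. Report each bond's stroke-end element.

b0 stroke→TF1
b1 stroke→J2
b2 stroke→Sf1
b3 stroke→I1
b4 stroke→J1

bond 2 →Sf1  (source Sf1 imposes f)
bond 3 →I1  (prefer integral on I1)
bond 1 →J2  (J2: bond 3 brought flow, rest push out)
bond 0 →TF1  (TF1 one-in-one-out from 1)
bond 4 →J1  (J1 needs exactly one e-in)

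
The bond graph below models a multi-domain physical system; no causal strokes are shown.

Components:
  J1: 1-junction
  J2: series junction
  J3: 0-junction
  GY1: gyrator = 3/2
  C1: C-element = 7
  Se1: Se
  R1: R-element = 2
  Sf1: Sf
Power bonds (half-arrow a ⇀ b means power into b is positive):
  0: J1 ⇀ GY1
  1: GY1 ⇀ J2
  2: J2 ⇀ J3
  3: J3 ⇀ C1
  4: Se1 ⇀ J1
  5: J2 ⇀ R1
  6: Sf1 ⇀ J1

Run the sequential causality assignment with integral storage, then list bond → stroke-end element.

#4 stroke at J1  (Se1 (Se) sets effort on bond)
#6 stroke at Sf1  (Sf1: flow source, stroke at near end)
#0 stroke at J1  (J1: bond 6 brought flow, rest push out)
#1 stroke at J2  (GY1: gyrator matches bond 0)
#3 stroke at J3  (C1 outputs effort q/C1)
#2 stroke at J2  (J3 effort already set via bond 3)
#5 stroke at R1  (J2 needs exactly one f-in)

bond 0 |J1
bond 1 |J2
bond 2 |J2
bond 3 |J3
bond 4 |J1
bond 5 |R1
bond 6 |Sf1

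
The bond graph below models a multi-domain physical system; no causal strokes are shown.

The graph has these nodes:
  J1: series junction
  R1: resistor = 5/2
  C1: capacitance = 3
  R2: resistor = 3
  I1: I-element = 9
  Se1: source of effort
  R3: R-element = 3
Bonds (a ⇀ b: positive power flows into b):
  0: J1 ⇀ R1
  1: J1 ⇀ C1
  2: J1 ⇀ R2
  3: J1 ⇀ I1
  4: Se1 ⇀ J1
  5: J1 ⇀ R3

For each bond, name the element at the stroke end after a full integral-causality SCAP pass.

β0 →J1
β1 →J1
β2 →J1
β3 →I1
β4 →J1
β5 →J1

b4 stroke→J1  (Se1 (Se) sets effort on bond)
b1 stroke→J1  (C1: C, integral causality)
b3 stroke→I1  (I1 outputs flow p/I1)
b0 stroke→J1  (common-f at J1 fixed by 3)
b2 stroke→J1  (J1: bond 3 brought flow, rest push out)
b5 stroke→J1  (1-jn J1 has f-setter on 3)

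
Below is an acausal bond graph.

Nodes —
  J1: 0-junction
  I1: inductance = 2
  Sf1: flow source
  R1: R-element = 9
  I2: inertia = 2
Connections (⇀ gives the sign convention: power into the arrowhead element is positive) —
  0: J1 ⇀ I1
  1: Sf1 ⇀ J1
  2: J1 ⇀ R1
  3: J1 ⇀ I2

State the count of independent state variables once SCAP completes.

b1 stroke at Sf1  (Sf1: flow source, stroke at near end)
b0 stroke at I1  (I1: I, integral causality)
b3 stroke at I2  (I2 outputs flow p/I2)
b2 stroke at J1  (only one effort-in slot at J1)

2  (I1, I2 all integral)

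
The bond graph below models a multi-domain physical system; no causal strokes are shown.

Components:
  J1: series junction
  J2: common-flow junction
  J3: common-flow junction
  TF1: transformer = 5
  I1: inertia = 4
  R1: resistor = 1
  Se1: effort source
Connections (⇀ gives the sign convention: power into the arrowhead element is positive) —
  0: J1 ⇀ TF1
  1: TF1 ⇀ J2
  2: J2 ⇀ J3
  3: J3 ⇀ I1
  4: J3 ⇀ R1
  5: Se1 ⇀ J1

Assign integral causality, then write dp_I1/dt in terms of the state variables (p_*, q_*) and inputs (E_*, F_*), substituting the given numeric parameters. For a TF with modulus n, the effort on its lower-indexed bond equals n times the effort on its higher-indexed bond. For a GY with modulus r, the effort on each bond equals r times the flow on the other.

dp_I1/dt = E_Se1/5 - p_I1/4

bond 5 stroke at J1  (source Se1 imposes e)
bond 0 stroke at TF1  (closing 1-jn rule on J1)
bond 1 stroke at J2  (through TF1, causality passes straight; one stroke at TF1)
bond 2 stroke at J3  (only one flow-in slot at J2)
bond 3 stroke at I1  (I1: I, integral causality)
bond 4 stroke at J3  (J3: bond 3 brought flow, rest push out)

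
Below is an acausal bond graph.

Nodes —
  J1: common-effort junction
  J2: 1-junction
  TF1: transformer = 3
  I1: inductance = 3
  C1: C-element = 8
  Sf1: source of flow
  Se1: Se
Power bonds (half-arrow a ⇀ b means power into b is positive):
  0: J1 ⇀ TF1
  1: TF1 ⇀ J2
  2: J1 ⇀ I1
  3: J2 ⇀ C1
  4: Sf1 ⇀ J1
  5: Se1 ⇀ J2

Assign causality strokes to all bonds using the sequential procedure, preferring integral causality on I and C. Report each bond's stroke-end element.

β0 stroke→J1
β1 stroke→TF1
β2 stroke→I1
β3 stroke→J2
β4 stroke→Sf1
β5 stroke→J2

#4 |Sf1  (Sf1 (Sf) sets flow on bond)
#5 |J2  (Se1 (Se) sets effort on bond)
#2 |I1  (I1 integral (f out))
#0 |J1  (only one effort-in slot at J1)
#1 |TF1  (through TF1, causality passes straight; one stroke at TF1)
#3 |J2  (common-f at J2 fixed by 1)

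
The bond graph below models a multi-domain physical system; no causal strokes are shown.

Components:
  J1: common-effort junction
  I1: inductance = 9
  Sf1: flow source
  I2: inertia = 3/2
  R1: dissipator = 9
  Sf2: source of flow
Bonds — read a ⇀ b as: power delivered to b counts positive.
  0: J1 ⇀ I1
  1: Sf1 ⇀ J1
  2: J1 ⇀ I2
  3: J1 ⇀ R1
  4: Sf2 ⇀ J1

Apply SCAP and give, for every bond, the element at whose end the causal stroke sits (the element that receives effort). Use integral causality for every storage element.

bond 0 |I1
bond 1 |Sf1
bond 2 |I2
bond 3 |J1
bond 4 |Sf2

β1 →Sf1  (Sf1: flow source, stroke at near end)
β4 →Sf2  (Sf2 fixes flow; stroke at Sf2)
β0 →I1  (I1 outputs flow p/I1)
β2 →I2  (I2 integral (f out))
β3 →J1  (closing 0-jn rule on J1)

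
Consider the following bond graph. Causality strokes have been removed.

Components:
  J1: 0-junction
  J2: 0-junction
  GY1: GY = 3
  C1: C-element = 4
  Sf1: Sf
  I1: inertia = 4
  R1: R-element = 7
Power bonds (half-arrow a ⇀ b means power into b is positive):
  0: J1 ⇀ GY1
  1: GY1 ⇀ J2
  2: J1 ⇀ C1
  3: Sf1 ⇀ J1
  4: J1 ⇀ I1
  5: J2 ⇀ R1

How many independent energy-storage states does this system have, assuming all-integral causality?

2  (C1, I1 all integral)

β3 |Sf1  (source Sf1 imposes f)
β2 |J1  (C1 outputs effort q/C1)
β0 |GY1  (0-jn J1 has e-setter on 2)
β4 |I1  (J1: bond 2 brought effort, rest push out)
β1 |GY1  (GY1 both-in/both-out from 0)
β5 |J2  (J2 needs exactly one e-in)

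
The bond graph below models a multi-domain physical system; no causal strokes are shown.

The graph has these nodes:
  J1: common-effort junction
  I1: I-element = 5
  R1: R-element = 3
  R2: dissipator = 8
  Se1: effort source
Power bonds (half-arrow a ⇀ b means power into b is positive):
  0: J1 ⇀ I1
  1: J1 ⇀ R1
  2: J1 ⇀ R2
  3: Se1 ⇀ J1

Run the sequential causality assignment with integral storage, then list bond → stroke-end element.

b3 →J1  (Se1: effort source, stroke at far end)
b0 →I1  (J1 effort already set via bond 3)
b1 →R1  (J1: bond 3 brought effort, rest push out)
b2 →R2  (0-jn J1 has e-setter on 3)

β0 stroke at I1
β1 stroke at R1
β2 stroke at R2
β3 stroke at J1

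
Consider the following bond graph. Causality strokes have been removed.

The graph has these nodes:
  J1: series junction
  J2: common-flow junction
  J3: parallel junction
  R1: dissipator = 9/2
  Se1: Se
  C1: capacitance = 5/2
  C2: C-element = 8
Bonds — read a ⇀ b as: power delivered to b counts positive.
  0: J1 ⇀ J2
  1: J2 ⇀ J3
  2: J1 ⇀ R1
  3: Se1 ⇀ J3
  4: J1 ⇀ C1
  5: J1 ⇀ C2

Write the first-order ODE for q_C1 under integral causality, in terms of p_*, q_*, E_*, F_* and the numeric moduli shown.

#3 |J3  (source Se1 imposes e)
#1 |J2  (0-jn J3 has e-setter on 3)
#0 |J1  (only one flow-in slot at J2)
#4 |J1  (C1 outputs effort q/C1)
#5 |J1  (C2 integral (e out))
#2 |R1  (J1: last free bond brings flow in)

dq_C1/dt = -2*E_Se1/9 - 4*q_C1/45 - q_C2/36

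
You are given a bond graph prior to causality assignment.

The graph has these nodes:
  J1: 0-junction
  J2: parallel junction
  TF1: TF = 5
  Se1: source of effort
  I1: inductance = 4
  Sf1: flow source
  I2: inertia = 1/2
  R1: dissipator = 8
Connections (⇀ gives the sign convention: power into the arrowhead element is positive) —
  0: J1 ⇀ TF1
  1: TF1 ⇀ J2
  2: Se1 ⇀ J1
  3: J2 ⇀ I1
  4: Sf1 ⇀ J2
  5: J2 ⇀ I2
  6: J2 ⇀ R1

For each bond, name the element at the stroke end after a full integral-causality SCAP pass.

#2 stroke→J1  (source Se1 imposes e)
#4 stroke→Sf1  (Sf1: flow source, stroke at near end)
#0 stroke→TF1  (J1: bond 2 brought effort, rest push out)
#1 stroke→J2  (TF1 one-in-one-out from 0)
#3 stroke→I1  (J2 effort already set via bond 1)
#5 stroke→I2  (0-jn J2 has e-setter on 1)
#6 stroke→R1  (J2: bond 1 brought effort, rest push out)

bond 0 →TF1
bond 1 →J2
bond 2 →J1
bond 3 →I1
bond 4 →Sf1
bond 5 →I2
bond 6 →R1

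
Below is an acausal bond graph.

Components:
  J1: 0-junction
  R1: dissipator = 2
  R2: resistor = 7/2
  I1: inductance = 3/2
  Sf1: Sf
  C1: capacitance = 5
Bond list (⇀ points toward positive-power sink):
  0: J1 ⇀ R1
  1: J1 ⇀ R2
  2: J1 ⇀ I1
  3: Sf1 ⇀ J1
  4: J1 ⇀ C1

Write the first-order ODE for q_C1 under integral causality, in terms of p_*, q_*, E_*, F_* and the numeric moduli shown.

dq_C1/dt = F_Sf1 - 2*p_I1/3 - 11*q_C1/70

β3 →Sf1  (Sf1 fixes flow; stroke at Sf1)
β2 →I1  (I1 integral (f out))
β4 →J1  (C1: C, integral causality)
β0 →R1  (0-jn J1 has e-setter on 4)
β1 →R2  (J1 effort already set via bond 4)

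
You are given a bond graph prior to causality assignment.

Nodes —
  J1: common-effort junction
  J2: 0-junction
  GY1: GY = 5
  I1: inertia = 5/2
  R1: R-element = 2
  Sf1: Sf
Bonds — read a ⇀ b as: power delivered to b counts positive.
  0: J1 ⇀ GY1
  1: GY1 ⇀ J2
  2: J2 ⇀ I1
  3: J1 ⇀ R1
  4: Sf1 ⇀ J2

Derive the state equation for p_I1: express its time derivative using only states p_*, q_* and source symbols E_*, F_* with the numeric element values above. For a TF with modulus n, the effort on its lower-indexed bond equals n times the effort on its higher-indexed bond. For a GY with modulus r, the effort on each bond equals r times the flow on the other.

dp_I1/dt = 25*F_Sf1/2 - 5*p_I1

b4 |Sf1  (source Sf1 imposes f)
b2 |I1  (prefer integral on I1)
b1 |J2  (only one effort-in slot at J2)
b0 |J1  (GY1 both-in/both-out from 1)
b3 |R1  (J1: bond 0 brought effort, rest push out)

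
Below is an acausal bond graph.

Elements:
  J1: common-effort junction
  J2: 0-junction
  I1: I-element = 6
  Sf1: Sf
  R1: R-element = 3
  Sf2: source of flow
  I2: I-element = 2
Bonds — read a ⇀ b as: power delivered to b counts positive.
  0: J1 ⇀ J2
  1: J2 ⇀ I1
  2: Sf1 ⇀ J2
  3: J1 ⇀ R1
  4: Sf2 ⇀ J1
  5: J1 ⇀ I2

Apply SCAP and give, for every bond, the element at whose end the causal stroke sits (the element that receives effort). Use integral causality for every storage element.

bond 2 stroke→Sf1  (Sf1: flow source, stroke at near end)
bond 4 stroke→Sf2  (Sf2: flow source, stroke at near end)
bond 1 stroke→I1  (I1 integral (f out))
bond 0 stroke→J2  (only one effort-in slot at J2)
bond 5 stroke→I2  (I2 outputs flow p/I2)
bond 3 stroke→J1  (J1: last free bond brings effort in)

#0 →J2
#1 →I1
#2 →Sf1
#3 →J1
#4 →Sf2
#5 →I2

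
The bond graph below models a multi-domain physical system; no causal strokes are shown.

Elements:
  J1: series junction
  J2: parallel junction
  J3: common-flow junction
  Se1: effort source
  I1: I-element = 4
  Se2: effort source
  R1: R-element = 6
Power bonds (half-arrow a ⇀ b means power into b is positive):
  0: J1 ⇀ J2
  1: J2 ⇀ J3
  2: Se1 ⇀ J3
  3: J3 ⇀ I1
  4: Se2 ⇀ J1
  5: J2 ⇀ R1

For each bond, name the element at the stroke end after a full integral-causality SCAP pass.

b2 stroke at J3  (source Se1 imposes e)
b4 stroke at J1  (Se2 fixes effort; stroke away)
b0 stroke at J2  (only one flow-in slot at J1)
b1 stroke at J3  (J2: bond 0 brought effort, rest push out)
b5 stroke at R1  (0-jn J2 has e-setter on 0)
b3 stroke at I1  (closing 1-jn rule on J3)

β0 stroke→J2
β1 stroke→J3
β2 stroke→J3
β3 stroke→I1
β4 stroke→J1
β5 stroke→R1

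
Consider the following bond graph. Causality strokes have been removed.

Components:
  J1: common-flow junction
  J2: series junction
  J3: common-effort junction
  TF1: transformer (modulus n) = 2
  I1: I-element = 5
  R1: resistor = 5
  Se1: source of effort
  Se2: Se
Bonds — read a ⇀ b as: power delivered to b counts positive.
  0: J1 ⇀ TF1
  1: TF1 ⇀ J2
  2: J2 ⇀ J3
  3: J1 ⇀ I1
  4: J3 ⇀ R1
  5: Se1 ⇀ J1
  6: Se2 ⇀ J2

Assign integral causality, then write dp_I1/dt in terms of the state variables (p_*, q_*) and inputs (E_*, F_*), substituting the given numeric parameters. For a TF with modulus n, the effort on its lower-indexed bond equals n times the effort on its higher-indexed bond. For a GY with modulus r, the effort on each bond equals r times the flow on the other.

dp_I1/dt = E_Se1 + 2*E_Se2 - 4*p_I1

b5 stroke at J1  (source Se1 imposes e)
b6 stroke at J2  (Se2: effort source, stroke at far end)
b3 stroke at I1  (I1: I, integral causality)
b0 stroke at J1  (1-jn J1 has f-setter on 3)
b1 stroke at TF1  (TF TF1: opposite of bond 0)
b2 stroke at J2  (1-jn J2 has f-setter on 1)
b4 stroke at J3  (only one effort-in slot at J3)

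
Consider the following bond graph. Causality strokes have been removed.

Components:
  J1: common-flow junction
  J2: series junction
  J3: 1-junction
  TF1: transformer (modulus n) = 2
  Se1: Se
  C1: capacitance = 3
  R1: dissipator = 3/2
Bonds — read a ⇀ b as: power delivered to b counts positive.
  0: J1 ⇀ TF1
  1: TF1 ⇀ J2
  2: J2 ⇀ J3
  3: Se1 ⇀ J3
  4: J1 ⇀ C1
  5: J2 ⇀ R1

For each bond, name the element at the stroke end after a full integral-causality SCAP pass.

β3 →J3  (source Se1 imposes e)
β2 →J2  (closing 1-jn rule on J3)
β4 →J1  (C1 integral (e out))
β0 →TF1  (J1: last free bond brings flow in)
β1 →J2  (TF TF1: opposite of bond 0)
β5 →R1  (J2: last free bond brings flow in)

β0 →TF1
β1 →J2
β2 →J2
β3 →J3
β4 →J1
β5 →R1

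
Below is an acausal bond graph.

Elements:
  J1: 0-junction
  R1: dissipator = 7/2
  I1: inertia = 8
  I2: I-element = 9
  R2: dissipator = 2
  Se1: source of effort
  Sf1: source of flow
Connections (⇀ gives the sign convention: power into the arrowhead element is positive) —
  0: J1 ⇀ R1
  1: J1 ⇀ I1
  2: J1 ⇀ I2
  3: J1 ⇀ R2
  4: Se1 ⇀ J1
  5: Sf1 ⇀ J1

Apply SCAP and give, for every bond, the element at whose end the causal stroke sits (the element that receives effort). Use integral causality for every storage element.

b4 |J1  (source Se1 imposes e)
b5 |Sf1  (Sf1 (Sf) sets flow on bond)
b0 |R1  (J1: bond 4 brought effort, rest push out)
b1 |I1  (J1 effort already set via bond 4)
b2 |I2  (J1: bond 4 brought effort, rest push out)
b3 |R2  (J1 effort already set via bond 4)

β0 stroke at R1
β1 stroke at I1
β2 stroke at I2
β3 stroke at R2
β4 stroke at J1
β5 stroke at Sf1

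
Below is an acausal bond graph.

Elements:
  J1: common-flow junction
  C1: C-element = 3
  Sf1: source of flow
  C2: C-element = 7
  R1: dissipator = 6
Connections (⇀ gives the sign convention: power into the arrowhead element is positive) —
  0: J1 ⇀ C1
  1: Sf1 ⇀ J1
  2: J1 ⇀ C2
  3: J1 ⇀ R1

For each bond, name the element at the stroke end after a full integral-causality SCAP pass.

bond 0 →J1
bond 1 →Sf1
bond 2 →J1
bond 3 →J1

bond 1 →Sf1  (Sf1: flow source, stroke at near end)
bond 0 →J1  (common-f at J1 fixed by 1)
bond 2 →J1  (common-f at J1 fixed by 1)
bond 3 →J1  (1-jn J1 has f-setter on 1)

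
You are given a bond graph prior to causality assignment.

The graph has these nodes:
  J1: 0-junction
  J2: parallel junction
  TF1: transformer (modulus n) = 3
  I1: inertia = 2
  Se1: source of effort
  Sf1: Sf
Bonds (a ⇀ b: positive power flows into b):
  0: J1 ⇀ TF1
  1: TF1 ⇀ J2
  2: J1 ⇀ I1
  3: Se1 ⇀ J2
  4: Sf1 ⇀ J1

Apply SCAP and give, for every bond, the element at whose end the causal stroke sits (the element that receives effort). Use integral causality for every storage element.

β3 |J2  (Se1: effort source, stroke at far end)
β4 |Sf1  (Sf1 (Sf) sets flow on bond)
β1 |TF1  (common-e at J2 fixed by 3)
β0 |J1  (TF1: transformer flips bond 1)
β2 |I1  (J1 effort already set via bond 0)

#0 →J1
#1 →TF1
#2 →I1
#3 →J2
#4 →Sf1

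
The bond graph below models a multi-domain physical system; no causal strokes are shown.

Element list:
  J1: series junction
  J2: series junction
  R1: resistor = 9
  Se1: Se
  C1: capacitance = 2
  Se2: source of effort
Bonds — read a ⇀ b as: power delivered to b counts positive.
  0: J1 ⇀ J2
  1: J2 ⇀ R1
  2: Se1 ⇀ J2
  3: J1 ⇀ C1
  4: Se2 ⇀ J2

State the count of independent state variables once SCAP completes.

#2 |J2  (source Se1 imposes e)
#4 |J2  (Se2: effort source, stroke at far end)
#3 |J1  (prefer integral on C1)
#0 |J2  (J1 needs exactly one f-in)
#1 |R1  (only one flow-in slot at J2)

1  (C1 all integral)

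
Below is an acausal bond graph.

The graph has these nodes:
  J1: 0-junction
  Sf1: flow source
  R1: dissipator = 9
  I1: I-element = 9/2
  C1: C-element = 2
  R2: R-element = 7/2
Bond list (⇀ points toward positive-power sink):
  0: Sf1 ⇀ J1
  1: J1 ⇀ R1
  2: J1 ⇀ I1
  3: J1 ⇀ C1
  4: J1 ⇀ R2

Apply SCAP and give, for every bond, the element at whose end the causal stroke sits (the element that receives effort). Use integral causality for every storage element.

#0 →Sf1  (Sf1 fixes flow; stroke at Sf1)
#2 →I1  (prefer integral on I1)
#3 →J1  (C1: C, integral causality)
#1 →R1  (J1 effort already set via bond 3)
#4 →R2  (0-jn J1 has e-setter on 3)

β0 →Sf1
β1 →R1
β2 →I1
β3 →J1
β4 →R2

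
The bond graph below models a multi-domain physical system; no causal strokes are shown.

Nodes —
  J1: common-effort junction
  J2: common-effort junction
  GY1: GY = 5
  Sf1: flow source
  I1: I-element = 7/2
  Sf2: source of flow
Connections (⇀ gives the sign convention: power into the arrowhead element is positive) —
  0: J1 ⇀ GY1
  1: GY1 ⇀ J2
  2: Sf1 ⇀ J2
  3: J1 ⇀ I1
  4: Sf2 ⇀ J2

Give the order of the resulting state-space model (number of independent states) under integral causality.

1  (I1 all integral)

bond 2 stroke at Sf1  (Sf1: flow source, stroke at near end)
bond 4 stroke at Sf2  (source Sf2 imposes f)
bond 1 stroke at J2  (closing 0-jn rule on J2)
bond 0 stroke at J1  (GY1: gyrator matches bond 1)
bond 3 stroke at I1  (J1 effort already set via bond 0)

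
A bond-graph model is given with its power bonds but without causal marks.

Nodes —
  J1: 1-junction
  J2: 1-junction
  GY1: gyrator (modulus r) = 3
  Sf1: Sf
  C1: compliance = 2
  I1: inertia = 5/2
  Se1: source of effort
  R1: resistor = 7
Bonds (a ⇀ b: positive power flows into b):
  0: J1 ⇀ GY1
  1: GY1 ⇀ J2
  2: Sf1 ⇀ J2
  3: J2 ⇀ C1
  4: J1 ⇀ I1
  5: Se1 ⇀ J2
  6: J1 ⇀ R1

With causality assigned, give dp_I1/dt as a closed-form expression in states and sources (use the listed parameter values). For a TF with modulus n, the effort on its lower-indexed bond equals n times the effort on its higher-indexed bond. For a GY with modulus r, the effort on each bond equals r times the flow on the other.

dp_I1/dt = -3*F_Sf1 - 14*p_I1/5

bond 2 stroke→Sf1  (Sf1 (Sf) sets flow on bond)
bond 5 stroke→J2  (Se1 (Se) sets effort on bond)
bond 1 stroke→J2  (1-jn J2 has f-setter on 2)
bond 3 stroke→J2  (J2: bond 2 brought flow, rest push out)
bond 0 stroke→J1  (through GY1, causality inverts; strokes same side of GY1)
bond 4 stroke→I1  (I1: I, integral causality)
bond 6 stroke→J1  (1-jn J1 has f-setter on 4)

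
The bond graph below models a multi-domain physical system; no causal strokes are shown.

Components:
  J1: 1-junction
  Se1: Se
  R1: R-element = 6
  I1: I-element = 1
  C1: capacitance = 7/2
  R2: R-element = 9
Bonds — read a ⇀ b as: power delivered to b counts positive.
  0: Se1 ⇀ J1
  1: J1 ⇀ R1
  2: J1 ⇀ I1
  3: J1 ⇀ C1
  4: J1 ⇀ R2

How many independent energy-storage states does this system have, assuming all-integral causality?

b0 →J1  (source Se1 imposes e)
b2 →I1  (I1 integral (f out))
b1 →J1  (common-f at J1 fixed by 2)
b3 →J1  (1-jn J1 has f-setter on 2)
b4 →J1  (common-f at J1 fixed by 2)

2  (C1, I1 all integral)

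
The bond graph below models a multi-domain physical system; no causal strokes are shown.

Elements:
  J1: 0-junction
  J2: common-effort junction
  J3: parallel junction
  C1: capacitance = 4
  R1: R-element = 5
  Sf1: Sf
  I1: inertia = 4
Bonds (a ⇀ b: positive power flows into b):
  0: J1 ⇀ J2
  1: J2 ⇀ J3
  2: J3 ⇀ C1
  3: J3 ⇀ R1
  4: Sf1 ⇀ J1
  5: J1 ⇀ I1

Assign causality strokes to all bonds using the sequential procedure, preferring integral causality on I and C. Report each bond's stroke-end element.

β4 →Sf1  (source Sf1 imposes f)
β2 →J3  (C1 outputs effort q/C1)
β1 →J2  (common-e at J3 fixed by 2)
β3 →R1  (J3 effort already set via bond 2)
β0 →J1  (common-e at J2 fixed by 1)
β5 →I1  (0-jn J1 has e-setter on 0)

b0 |J1
b1 |J2
b2 |J3
b3 |R1
b4 |Sf1
b5 |I1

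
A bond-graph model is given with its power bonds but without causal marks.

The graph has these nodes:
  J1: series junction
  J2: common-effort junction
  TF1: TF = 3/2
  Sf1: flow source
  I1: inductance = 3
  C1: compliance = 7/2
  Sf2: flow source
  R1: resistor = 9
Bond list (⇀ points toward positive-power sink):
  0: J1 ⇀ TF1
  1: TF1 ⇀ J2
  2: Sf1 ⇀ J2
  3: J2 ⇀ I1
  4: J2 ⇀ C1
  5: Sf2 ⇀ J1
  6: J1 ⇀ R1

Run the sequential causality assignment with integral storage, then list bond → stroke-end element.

b2 stroke at Sf1  (Sf1 (Sf) sets flow on bond)
b5 stroke at Sf2  (Sf2 (Sf) sets flow on bond)
b0 stroke at J1  (J1: bond 5 brought flow, rest push out)
b6 stroke at J1  (common-f at J1 fixed by 5)
b1 stroke at TF1  (through TF1, causality passes straight; one stroke at TF1)
b3 stroke at I1  (I1 outputs flow p/I1)
b4 stroke at J2  (J2 needs exactly one e-in)

#0 →J1
#1 →TF1
#2 →Sf1
#3 →I1
#4 →J2
#5 →Sf2
#6 →J1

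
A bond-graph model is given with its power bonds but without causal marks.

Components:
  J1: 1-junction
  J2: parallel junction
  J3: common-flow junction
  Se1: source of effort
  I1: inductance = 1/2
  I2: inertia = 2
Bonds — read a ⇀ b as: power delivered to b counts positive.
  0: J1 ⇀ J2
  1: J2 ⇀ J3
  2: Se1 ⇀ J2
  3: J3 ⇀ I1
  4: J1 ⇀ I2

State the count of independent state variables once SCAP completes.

b2 →J2  (source Se1 imposes e)
b0 →J1  (J2 effort already set via bond 2)
b1 →J3  (J2: bond 2 brought effort, rest push out)
b3 →I1  (J3: last free bond brings flow in)
b4 →I2  (only one flow-in slot at J1)

2  (I1, I2 all integral)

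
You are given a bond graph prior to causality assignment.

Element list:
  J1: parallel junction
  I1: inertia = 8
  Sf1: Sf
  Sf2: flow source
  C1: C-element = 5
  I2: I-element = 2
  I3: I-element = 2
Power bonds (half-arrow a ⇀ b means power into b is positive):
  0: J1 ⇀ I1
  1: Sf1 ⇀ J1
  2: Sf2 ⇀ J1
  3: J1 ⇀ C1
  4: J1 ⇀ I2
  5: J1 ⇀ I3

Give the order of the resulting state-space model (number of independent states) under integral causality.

4  (C1, I1, I2, I3 all integral)

#1 stroke at Sf1  (Sf1: flow source, stroke at near end)
#2 stroke at Sf2  (Sf2 (Sf) sets flow on bond)
#0 stroke at I1  (I1: I, integral causality)
#3 stroke at J1  (C1: C, integral causality)
#4 stroke at I2  (0-jn J1 has e-setter on 3)
#5 stroke at I3  (J1: bond 3 brought effort, rest push out)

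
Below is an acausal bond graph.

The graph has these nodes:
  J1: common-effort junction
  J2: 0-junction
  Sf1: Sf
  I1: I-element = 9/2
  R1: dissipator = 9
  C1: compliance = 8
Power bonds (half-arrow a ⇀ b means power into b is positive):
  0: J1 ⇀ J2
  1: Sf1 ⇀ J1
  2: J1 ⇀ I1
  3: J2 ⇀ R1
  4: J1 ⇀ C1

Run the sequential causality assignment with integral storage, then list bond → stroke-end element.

b0 stroke at J2
b1 stroke at Sf1
b2 stroke at I1
b3 stroke at R1
b4 stroke at J1

#1 stroke at Sf1  (Sf1 fixes flow; stroke at Sf1)
#2 stroke at I1  (prefer integral on I1)
#4 stroke at J1  (C1 outputs effort q/C1)
#0 stroke at J2  (J1 effort already set via bond 4)
#3 stroke at R1  (0-jn J2 has e-setter on 0)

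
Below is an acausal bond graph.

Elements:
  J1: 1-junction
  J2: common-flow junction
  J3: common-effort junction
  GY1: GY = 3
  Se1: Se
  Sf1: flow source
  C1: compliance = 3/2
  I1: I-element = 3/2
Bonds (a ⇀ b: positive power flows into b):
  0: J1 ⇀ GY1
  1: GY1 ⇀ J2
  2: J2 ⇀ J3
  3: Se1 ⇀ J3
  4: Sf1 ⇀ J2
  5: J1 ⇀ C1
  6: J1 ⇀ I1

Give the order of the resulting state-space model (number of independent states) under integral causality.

b3 stroke at J3  (source Se1 imposes e)
b4 stroke at Sf1  (source Sf1 imposes f)
b1 stroke at J2  (common-f at J2 fixed by 4)
b2 stroke at J2  (J2 flow already set via bond 4)
b0 stroke at J1  (GY1 both-in/both-out from 1)
b5 stroke at J1  (prefer integral on C1)
b6 stroke at I1  (J1 needs exactly one f-in)

2  (C1, I1 all integral)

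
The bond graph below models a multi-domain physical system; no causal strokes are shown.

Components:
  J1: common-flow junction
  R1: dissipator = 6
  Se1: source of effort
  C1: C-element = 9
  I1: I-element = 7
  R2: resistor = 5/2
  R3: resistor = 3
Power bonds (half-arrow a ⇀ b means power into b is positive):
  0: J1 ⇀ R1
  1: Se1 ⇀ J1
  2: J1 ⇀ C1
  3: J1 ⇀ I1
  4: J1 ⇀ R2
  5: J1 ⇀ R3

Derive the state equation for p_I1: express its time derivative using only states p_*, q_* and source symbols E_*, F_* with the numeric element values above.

dp_I1/dt = E_Se1 - 23*p_I1/14 - q_C1/9

b1 stroke at J1  (source Se1 imposes e)
b2 stroke at J1  (C1: C, integral causality)
b3 stroke at I1  (prefer integral on I1)
b0 stroke at J1  (1-jn J1 has f-setter on 3)
b4 stroke at J1  (1-jn J1 has f-setter on 3)
b5 stroke at J1  (J1: bond 3 brought flow, rest push out)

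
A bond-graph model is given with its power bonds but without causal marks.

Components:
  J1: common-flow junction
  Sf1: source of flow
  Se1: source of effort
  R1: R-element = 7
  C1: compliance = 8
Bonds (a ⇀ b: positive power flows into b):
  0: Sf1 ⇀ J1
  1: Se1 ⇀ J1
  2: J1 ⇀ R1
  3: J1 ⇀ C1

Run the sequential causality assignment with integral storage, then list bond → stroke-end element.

bond 0 stroke→Sf1
bond 1 stroke→J1
bond 2 stroke→J1
bond 3 stroke→J1

b0 →Sf1  (source Sf1 imposes f)
b1 →J1  (Se1 (Se) sets effort on bond)
b2 →J1  (1-jn J1 has f-setter on 0)
b3 →J1  (1-jn J1 has f-setter on 0)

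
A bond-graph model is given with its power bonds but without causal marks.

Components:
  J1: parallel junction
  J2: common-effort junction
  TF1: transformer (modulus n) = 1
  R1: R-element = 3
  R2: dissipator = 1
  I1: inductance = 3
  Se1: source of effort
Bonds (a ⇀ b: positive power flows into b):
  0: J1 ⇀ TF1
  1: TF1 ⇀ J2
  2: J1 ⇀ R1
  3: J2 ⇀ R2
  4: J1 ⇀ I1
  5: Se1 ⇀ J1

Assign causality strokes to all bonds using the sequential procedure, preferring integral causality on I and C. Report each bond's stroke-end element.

β5 stroke→J1  (Se1: effort source, stroke at far end)
β0 stroke→TF1  (J1: bond 5 brought effort, rest push out)
β2 stroke→R1  (J1 effort already set via bond 5)
β4 stroke→I1  (J1: bond 5 brought effort, rest push out)
β1 stroke→J2  (through TF1, causality passes straight; one stroke at TF1)
β3 stroke→R2  (J2: bond 1 brought effort, rest push out)

b0 →TF1
b1 →J2
b2 →R1
b3 →R2
b4 →I1
b5 →J1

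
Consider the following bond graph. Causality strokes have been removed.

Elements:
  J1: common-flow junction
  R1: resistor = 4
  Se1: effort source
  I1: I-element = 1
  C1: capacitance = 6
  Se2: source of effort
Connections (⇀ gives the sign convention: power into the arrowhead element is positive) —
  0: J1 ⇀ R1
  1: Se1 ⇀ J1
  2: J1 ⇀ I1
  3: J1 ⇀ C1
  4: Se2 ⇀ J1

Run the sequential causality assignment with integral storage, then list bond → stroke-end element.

#0 stroke at J1
#1 stroke at J1
#2 stroke at I1
#3 stroke at J1
#4 stroke at J1

bond 1 |J1  (Se1 fixes effort; stroke away)
bond 4 |J1  (source Se2 imposes e)
bond 2 |I1  (I1: I, integral causality)
bond 0 |J1  (1-jn J1 has f-setter on 2)
bond 3 |J1  (J1: bond 2 brought flow, rest push out)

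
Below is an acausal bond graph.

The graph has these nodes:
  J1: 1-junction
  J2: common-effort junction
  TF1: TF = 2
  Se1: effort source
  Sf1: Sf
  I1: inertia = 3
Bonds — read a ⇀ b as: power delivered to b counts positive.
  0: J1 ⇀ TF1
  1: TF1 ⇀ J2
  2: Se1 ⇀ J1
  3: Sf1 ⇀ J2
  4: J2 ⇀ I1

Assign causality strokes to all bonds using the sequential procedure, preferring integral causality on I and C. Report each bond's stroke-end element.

bond 2 →J1  (Se1 (Se) sets effort on bond)
bond 3 →Sf1  (Sf1: flow source, stroke at near end)
bond 0 →TF1  (J1 needs exactly one f-in)
bond 1 →J2  (TF1 one-in-one-out from 0)
bond 4 →I1  (J2 effort already set via bond 1)

β0 →TF1
β1 →J2
β2 →J1
β3 →Sf1
β4 →I1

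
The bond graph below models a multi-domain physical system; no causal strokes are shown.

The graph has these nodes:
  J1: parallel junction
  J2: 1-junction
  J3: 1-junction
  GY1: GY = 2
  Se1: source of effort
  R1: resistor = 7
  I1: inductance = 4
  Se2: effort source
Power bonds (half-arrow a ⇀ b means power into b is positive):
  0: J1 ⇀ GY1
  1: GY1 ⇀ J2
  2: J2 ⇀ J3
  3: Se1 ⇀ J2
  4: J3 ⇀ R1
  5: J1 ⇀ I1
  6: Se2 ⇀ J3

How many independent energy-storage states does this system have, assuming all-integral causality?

#3 stroke→J2  (source Se1 imposes e)
#6 stroke→J3  (Se2 fixes effort; stroke away)
#5 stroke→I1  (prefer integral on I1)
#0 stroke→J1  (J1 needs exactly one e-in)
#1 stroke→J2  (through GY1, causality inverts; strokes same side of GY1)
#2 stroke→J3  (J2: last free bond brings flow in)
#4 stroke→R1  (J3: last free bond brings flow in)

1  (I1 all integral)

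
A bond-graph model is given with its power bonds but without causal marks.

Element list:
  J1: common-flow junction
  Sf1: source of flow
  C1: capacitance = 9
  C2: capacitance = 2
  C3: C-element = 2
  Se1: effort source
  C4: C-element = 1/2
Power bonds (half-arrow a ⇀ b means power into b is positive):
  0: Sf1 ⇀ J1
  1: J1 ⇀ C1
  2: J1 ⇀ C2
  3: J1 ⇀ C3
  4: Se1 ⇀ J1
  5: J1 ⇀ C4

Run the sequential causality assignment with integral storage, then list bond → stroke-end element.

#0 stroke→Sf1
#1 stroke→J1
#2 stroke→J1
#3 stroke→J1
#4 stroke→J1
#5 stroke→J1

bond 0 →Sf1  (Sf1 (Sf) sets flow on bond)
bond 4 →J1  (Se1: effort source, stroke at far end)
bond 1 →J1  (common-f at J1 fixed by 0)
bond 2 →J1  (common-f at J1 fixed by 0)
bond 3 →J1  (J1 flow already set via bond 0)
bond 5 →J1  (1-jn J1 has f-setter on 0)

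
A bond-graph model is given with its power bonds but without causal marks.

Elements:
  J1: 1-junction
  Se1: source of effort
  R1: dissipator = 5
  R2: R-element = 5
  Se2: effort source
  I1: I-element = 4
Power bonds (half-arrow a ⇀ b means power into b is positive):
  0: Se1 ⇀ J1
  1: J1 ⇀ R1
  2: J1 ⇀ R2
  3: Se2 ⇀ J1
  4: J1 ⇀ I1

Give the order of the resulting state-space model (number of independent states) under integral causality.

β0 →J1  (Se1 (Se) sets effort on bond)
β3 →J1  (Se2 (Se) sets effort on bond)
β4 →I1  (prefer integral on I1)
β1 →J1  (J1: bond 4 brought flow, rest push out)
β2 →J1  (common-f at J1 fixed by 4)

1  (I1 all integral)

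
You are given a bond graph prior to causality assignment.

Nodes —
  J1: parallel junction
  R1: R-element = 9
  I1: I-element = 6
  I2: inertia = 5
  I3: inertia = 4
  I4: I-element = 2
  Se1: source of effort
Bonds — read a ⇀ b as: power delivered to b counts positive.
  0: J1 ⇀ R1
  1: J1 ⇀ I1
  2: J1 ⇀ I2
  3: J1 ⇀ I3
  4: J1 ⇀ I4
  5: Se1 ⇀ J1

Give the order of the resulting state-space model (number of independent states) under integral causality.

β5 |J1  (Se1 fixes effort; stroke away)
β0 |R1  (0-jn J1 has e-setter on 5)
β1 |I1  (0-jn J1 has e-setter on 5)
β2 |I2  (0-jn J1 has e-setter on 5)
β3 |I3  (0-jn J1 has e-setter on 5)
β4 |I4  (J1: bond 5 brought effort, rest push out)

4  (I1, I2, I3, I4 all integral)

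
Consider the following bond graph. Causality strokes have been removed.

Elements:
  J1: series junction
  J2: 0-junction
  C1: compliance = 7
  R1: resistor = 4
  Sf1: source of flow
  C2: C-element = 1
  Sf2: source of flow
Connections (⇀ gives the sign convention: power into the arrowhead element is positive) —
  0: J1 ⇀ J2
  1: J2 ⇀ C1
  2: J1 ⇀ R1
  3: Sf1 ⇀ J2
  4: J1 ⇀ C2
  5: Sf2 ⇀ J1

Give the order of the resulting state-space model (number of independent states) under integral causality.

2  (C1, C2 all integral)

bond 3 |Sf1  (source Sf1 imposes f)
bond 5 |Sf2  (source Sf2 imposes f)
bond 0 |J1  (J1: bond 5 brought flow, rest push out)
bond 2 |J1  (1-jn J1 has f-setter on 5)
bond 4 |J1  (J1 flow already set via bond 5)
bond 1 |J2  (J2: last free bond brings effort in)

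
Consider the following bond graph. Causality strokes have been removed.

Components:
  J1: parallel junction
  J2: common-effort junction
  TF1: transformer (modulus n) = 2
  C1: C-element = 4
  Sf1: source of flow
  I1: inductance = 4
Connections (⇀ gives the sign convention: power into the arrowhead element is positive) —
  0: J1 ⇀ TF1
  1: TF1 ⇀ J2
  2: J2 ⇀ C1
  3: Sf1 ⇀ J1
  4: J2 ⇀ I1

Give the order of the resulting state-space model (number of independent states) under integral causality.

2  (C1, I1 all integral)

b3 stroke→Sf1  (Sf1 (Sf) sets flow on bond)
b0 stroke→J1  (J1 needs exactly one e-in)
b1 stroke→TF1  (TF1 one-in-one-out from 0)
b2 stroke→J2  (prefer integral on C1)
b4 stroke→I1  (J2 effort already set via bond 2)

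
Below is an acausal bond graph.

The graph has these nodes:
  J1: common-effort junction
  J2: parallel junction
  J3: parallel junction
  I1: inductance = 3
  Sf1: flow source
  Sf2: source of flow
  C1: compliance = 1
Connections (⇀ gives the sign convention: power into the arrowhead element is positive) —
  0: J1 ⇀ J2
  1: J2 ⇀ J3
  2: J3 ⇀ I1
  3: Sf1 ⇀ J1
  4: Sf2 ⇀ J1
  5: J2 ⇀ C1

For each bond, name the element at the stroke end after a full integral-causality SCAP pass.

β0 stroke at J1
β1 stroke at J3
β2 stroke at I1
β3 stroke at Sf1
β4 stroke at Sf2
β5 stroke at J2

b3 |Sf1  (source Sf1 imposes f)
b4 |Sf2  (Sf2: flow source, stroke at near end)
b0 |J1  (closing 0-jn rule on J1)
b2 |I1  (I1 outputs flow p/I1)
b1 |J3  (J3: last free bond brings effort in)
b5 |J2  (J2: last free bond brings effort in)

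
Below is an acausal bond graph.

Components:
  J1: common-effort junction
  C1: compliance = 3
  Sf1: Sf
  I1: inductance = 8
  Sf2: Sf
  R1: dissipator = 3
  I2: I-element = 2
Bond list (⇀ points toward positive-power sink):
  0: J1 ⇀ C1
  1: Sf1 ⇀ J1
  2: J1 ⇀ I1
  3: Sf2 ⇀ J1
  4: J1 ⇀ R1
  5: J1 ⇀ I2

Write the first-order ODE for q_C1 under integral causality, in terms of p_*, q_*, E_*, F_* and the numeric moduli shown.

bond 1 |Sf1  (Sf1 (Sf) sets flow on bond)
bond 3 |Sf2  (Sf2 fixes flow; stroke at Sf2)
bond 0 |J1  (C1 integral (e out))
bond 2 |I1  (J1 effort already set via bond 0)
bond 4 |R1  (common-e at J1 fixed by 0)
bond 5 |I2  (0-jn J1 has e-setter on 0)

dq_C1/dt = F_Sf1 + F_Sf2 - p_I1/8 - p_I2/2 - q_C1/9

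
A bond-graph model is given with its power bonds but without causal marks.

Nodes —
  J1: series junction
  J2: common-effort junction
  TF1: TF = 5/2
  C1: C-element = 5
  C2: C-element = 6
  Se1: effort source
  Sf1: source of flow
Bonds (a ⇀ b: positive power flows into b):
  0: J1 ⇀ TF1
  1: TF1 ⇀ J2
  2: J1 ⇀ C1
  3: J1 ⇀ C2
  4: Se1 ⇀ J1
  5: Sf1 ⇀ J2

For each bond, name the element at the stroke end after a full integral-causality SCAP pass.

#0 →TF1
#1 →J2
#2 →J1
#3 →J1
#4 →J1
#5 →Sf1

#4 |J1  (Se1: effort source, stroke at far end)
#5 |Sf1  (source Sf1 imposes f)
#1 |J2  (J2: last free bond brings effort in)
#0 |TF1  (TF1 one-in-one-out from 1)
#2 |J1  (J1: bond 0 brought flow, rest push out)
#3 |J1  (common-f at J1 fixed by 0)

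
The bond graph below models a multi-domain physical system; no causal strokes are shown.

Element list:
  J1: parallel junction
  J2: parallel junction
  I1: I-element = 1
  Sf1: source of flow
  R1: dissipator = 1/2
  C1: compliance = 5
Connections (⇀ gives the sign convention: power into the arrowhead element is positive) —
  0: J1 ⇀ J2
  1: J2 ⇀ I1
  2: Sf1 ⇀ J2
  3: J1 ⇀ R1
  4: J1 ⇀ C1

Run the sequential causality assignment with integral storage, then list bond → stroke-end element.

β0 stroke→J2
β1 stroke→I1
β2 stroke→Sf1
β3 stroke→R1
β4 stroke→J1

bond 2 |Sf1  (source Sf1 imposes f)
bond 1 |I1  (prefer integral on I1)
bond 0 |J2  (closing 0-jn rule on J2)
bond 4 |J1  (C1: C, integral causality)
bond 3 |R1  (common-e at J1 fixed by 4)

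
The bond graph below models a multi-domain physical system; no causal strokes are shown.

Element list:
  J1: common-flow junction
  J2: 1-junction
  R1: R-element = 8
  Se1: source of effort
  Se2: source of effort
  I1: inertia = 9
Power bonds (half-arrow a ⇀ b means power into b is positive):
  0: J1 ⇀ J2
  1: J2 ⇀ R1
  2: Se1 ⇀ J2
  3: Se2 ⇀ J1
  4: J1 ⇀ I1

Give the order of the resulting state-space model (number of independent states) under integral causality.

bond 2 |J2  (source Se1 imposes e)
bond 3 |J1  (Se2 (Se) sets effort on bond)
bond 4 |I1  (I1 outputs flow p/I1)
bond 0 |J1  (J1: bond 4 brought flow, rest push out)
bond 1 |J2  (1-jn J2 has f-setter on 0)

1  (I1 all integral)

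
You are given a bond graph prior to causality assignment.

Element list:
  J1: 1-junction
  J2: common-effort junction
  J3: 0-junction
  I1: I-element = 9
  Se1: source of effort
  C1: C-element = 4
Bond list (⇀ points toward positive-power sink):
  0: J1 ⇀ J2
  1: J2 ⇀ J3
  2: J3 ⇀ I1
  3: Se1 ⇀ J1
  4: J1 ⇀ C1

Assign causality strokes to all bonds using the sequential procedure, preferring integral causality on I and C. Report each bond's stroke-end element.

β3 stroke at J1  (Se1 (Se) sets effort on bond)
β2 stroke at I1  (I1 outputs flow p/I1)
β1 stroke at J3  (J3: last free bond brings effort in)
β0 stroke at J2  (only one effort-in slot at J2)
β4 stroke at J1  (J1: bond 0 brought flow, rest push out)

β0 |J2
β1 |J3
β2 |I1
β3 |J1
β4 |J1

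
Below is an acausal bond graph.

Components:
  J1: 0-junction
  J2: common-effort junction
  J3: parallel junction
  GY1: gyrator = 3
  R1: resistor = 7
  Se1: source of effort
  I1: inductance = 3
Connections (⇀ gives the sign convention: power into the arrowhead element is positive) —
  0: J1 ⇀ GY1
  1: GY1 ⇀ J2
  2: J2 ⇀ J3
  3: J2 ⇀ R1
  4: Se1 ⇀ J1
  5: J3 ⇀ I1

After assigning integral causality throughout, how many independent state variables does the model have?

1  (I1 all integral)

#4 |J1  (Se1 fixes effort; stroke away)
#0 |GY1  (0-jn J1 has e-setter on 4)
#1 |GY1  (through GY1, causality inverts; strokes same side of GY1)
#5 |I1  (prefer integral on I1)
#2 |J3  (closing 0-jn rule on J3)
#3 |J2  (closing 0-jn rule on J2)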